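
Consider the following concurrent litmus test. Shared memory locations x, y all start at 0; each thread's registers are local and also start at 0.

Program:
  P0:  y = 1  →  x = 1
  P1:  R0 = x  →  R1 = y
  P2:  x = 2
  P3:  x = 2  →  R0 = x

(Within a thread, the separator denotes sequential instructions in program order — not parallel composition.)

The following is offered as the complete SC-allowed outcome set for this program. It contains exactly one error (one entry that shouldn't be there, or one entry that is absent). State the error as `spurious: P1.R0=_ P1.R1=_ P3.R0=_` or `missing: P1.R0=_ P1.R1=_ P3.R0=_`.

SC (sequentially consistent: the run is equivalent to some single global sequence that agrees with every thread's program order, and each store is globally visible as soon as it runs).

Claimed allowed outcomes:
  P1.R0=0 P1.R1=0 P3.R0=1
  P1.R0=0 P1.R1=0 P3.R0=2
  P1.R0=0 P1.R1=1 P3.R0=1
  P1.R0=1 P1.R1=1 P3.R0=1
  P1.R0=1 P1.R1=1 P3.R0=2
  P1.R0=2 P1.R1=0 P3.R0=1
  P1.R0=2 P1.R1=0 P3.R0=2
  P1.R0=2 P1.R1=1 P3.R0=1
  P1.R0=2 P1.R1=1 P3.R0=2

missing: P1.R0=0 P1.R1=1 P3.R0=2

outcome vector order: (P1.R0,P1.R1,P3.R0)
under SC → <0 0 1>; <0 0 2>; <0 1 1>; <0 1 2>; <1 1 1>; <1 1 2>; <2 0 1>; <2 0 2>; <2 1 1>; <2 1 2>
SC∖claimed = {<0 1 2>}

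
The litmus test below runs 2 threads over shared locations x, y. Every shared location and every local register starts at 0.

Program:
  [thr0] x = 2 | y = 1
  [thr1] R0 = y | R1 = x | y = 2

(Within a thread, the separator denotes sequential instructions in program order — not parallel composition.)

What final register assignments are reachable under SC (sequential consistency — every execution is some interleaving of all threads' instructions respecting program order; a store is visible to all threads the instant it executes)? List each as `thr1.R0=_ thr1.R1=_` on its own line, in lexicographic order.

outcome vector order: (thr1.R0,thr1.R1)
|SC outcomes| = 3

thr1.R0=0 thr1.R1=0
thr1.R0=0 thr1.R1=2
thr1.R0=1 thr1.R1=2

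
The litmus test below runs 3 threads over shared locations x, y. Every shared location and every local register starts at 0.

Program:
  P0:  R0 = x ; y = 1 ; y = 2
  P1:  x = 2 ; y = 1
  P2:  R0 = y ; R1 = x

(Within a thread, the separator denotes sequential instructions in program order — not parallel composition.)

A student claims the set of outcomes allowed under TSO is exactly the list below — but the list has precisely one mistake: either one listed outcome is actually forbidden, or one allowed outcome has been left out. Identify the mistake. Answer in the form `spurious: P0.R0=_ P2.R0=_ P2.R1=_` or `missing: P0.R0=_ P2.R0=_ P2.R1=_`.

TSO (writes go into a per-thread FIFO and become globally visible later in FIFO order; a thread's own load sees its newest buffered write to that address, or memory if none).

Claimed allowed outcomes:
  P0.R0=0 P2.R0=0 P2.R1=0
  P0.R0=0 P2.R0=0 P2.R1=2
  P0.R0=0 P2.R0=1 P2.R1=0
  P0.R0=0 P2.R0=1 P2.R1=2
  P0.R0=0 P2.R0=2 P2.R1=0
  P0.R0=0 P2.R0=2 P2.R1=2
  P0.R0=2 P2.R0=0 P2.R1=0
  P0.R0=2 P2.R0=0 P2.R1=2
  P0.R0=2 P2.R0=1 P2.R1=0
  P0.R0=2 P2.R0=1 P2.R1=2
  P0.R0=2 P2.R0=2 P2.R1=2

spurious: P0.R0=2 P2.R0=1 P2.R1=0

outcome vector order: (P0.R0,P2.R0,P2.R1)
TSO: 10 outcomes — {000; 002; 010; 012; 020; 022; 200; 202; 212; 222}
claimed∖TSO = {210}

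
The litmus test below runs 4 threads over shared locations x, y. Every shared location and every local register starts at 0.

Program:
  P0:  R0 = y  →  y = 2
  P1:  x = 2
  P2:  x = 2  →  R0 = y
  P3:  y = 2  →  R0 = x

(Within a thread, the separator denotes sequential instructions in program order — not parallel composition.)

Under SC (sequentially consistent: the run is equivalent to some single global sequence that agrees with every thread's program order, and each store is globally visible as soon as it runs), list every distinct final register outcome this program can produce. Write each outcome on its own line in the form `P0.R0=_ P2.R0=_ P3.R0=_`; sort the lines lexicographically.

outcome vector order: (P0.R0,P2.R0,P3.R0)
|SC outcomes| = 6

P0.R0=0 P2.R0=0 P3.R0=2
P0.R0=0 P2.R0=2 P3.R0=0
P0.R0=0 P2.R0=2 P3.R0=2
P0.R0=2 P2.R0=0 P3.R0=2
P0.R0=2 P2.R0=2 P3.R0=0
P0.R0=2 P2.R0=2 P3.R0=2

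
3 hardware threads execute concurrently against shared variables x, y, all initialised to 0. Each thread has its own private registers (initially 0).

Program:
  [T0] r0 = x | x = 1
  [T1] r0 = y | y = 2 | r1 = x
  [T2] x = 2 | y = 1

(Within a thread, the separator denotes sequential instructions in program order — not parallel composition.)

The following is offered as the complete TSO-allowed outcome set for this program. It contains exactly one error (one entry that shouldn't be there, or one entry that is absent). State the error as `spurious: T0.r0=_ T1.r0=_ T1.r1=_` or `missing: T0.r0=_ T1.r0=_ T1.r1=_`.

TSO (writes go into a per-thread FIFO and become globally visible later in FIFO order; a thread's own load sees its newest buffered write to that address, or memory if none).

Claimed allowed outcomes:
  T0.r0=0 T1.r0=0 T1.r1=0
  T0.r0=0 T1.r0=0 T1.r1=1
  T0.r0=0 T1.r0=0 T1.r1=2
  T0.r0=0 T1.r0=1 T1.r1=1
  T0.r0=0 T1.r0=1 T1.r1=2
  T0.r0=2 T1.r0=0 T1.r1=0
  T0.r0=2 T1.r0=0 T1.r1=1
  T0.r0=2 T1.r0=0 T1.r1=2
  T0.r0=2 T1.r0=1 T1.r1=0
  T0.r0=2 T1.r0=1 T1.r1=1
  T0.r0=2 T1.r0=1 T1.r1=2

outcome vector order: (T0.r0,T1.r0,T1.r1)
[TSO] allowed = {0/0/0; 0/0/1; 0/0/2; 0/1/1; 0/1/2; 2/0/0; 2/0/1; 2/0/2; 2/1/1; 2/1/2}
claimed∖TSO = {2/1/0}

spurious: T0.r0=2 T1.r0=1 T1.r1=0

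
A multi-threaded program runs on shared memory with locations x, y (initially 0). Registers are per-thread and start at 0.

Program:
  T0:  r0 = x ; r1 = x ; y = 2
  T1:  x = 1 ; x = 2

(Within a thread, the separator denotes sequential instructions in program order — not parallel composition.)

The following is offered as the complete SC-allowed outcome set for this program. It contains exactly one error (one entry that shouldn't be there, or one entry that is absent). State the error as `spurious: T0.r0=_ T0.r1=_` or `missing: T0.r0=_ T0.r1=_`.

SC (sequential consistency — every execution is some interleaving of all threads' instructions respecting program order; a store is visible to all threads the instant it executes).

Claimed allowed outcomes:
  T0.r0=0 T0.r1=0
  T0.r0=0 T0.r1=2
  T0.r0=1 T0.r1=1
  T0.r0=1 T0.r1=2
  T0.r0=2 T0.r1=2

missing: T0.r0=0 T0.r1=1

outcome vector order: (T0.r0,T0.r1)
SC (6): 00 01 02 11 12 22
SC∖claimed = {01}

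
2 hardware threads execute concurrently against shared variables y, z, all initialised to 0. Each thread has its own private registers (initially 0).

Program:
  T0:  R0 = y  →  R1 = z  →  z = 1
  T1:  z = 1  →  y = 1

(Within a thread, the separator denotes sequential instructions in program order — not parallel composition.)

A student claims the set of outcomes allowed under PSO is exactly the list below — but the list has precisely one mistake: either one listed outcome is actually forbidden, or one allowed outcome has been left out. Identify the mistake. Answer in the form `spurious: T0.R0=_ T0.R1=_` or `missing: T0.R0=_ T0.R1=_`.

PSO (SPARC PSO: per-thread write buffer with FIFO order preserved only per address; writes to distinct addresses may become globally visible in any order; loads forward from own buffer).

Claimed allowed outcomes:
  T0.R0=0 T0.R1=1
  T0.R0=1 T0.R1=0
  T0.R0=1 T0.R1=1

outcome vector order: (T0.R0,T0.R1)
PSO (4): <0 0>; <0 1>; <1 0>; <1 1>
PSO∖claimed = {<0 0>}

missing: T0.R0=0 T0.R1=0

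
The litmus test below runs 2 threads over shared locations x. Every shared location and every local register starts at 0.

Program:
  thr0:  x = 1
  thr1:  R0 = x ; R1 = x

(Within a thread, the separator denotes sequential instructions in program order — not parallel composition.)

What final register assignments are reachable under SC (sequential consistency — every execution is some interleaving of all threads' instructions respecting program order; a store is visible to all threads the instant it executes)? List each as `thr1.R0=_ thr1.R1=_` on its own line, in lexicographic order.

outcome vector order: (thr1.R0,thr1.R1)
|SC outcomes| = 3

thr1.R0=0 thr1.R1=0
thr1.R0=0 thr1.R1=1
thr1.R0=1 thr1.R1=1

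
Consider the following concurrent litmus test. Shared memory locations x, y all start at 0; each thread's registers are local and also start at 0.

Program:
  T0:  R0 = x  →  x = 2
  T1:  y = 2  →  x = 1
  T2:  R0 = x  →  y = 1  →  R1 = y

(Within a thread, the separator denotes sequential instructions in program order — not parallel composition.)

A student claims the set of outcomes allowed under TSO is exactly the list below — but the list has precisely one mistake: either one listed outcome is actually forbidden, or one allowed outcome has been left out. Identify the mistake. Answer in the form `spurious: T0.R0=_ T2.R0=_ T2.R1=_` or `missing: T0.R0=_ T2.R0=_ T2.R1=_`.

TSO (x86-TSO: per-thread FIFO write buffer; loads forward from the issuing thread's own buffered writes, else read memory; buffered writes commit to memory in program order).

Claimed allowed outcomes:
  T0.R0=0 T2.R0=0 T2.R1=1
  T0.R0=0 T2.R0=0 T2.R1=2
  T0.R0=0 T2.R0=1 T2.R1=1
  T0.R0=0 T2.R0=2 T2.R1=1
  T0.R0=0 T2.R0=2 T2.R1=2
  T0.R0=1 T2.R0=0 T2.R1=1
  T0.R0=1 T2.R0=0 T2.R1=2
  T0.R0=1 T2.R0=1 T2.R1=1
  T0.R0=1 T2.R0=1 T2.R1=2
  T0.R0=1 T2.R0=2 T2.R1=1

spurious: T0.R0=1 T2.R0=1 T2.R1=2

outcome vector order: (T0.R0,T2.R0,T2.R1)
TSO (9): <0 0 1>, <0 0 2>, <0 1 1>, <0 2 1>, <0 2 2>, <1 0 1>, <1 0 2>, <1 1 1>, <1 2 1>
claimed∖TSO = {<1 1 2>}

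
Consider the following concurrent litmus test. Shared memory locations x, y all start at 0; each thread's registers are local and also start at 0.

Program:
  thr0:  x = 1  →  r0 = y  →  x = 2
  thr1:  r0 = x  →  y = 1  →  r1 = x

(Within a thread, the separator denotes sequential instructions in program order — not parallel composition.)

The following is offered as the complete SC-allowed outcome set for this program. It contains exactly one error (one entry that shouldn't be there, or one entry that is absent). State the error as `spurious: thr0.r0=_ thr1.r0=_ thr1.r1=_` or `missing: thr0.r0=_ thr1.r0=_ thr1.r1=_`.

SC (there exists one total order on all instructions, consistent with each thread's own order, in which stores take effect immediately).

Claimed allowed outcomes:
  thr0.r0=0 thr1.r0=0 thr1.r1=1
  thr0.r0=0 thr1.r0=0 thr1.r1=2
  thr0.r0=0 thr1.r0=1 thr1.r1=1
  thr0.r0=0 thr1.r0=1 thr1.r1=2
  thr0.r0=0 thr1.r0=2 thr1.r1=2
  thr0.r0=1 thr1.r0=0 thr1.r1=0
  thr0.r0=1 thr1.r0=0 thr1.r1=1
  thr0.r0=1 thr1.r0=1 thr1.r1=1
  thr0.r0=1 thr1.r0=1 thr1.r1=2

outcome vector order: (thr0.r0,thr1.r0,thr1.r1)
SC: 10 outcomes — {<0 0 1>, <0 0 2>, <0 1 1>, <0 1 2>, <0 2 2>, <1 0 0>, <1 0 1>, <1 0 2>, <1 1 1>, <1 1 2>}
SC∖claimed = {<1 0 2>}

missing: thr0.r0=1 thr1.r0=0 thr1.r1=2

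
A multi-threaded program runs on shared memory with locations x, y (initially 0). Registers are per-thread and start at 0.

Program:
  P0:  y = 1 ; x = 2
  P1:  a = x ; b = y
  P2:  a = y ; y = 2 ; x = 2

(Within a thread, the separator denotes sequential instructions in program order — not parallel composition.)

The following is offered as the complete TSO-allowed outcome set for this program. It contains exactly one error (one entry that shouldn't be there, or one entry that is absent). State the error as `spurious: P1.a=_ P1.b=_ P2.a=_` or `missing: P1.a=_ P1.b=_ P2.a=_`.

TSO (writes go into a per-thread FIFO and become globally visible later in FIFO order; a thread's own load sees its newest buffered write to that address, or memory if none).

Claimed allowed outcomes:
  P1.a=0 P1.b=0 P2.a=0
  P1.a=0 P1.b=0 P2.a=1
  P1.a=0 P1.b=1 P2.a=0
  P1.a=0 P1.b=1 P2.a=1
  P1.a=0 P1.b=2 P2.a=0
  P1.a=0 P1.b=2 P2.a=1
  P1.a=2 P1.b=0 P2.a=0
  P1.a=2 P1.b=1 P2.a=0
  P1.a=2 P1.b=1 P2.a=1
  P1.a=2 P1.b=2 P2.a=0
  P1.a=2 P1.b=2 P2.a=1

outcome vector order: (P1.a,P1.b,P2.a)
TSO: 10 outcomes — {<0 0 0>, <0 0 1>, <0 1 0>, <0 1 1>, <0 2 0>, <0 2 1>, <2 1 0>, <2 1 1>, <2 2 0>, <2 2 1>}
claimed∖TSO = {<2 0 0>}

spurious: P1.a=2 P1.b=0 P2.a=0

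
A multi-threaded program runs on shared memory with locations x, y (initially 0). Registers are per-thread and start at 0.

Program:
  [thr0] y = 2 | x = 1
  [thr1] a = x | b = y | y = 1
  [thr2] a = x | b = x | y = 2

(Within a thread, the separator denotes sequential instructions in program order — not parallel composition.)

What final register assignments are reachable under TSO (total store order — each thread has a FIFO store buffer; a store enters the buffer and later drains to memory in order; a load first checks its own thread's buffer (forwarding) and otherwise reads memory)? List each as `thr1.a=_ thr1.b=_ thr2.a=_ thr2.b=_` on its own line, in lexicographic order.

thr1.a=0 thr1.b=0 thr2.a=0 thr2.b=0
thr1.a=0 thr1.b=0 thr2.a=0 thr2.b=1
thr1.a=0 thr1.b=0 thr2.a=1 thr2.b=1
thr1.a=0 thr1.b=2 thr2.a=0 thr2.b=0
thr1.a=0 thr1.b=2 thr2.a=0 thr2.b=1
thr1.a=0 thr1.b=2 thr2.a=1 thr2.b=1
thr1.a=1 thr1.b=2 thr2.a=0 thr2.b=0
thr1.a=1 thr1.b=2 thr2.a=0 thr2.b=1
thr1.a=1 thr1.b=2 thr2.a=1 thr2.b=1

outcome vector order: (thr1.a,thr1.b,thr2.a,thr2.b)
|TSO outcomes| = 9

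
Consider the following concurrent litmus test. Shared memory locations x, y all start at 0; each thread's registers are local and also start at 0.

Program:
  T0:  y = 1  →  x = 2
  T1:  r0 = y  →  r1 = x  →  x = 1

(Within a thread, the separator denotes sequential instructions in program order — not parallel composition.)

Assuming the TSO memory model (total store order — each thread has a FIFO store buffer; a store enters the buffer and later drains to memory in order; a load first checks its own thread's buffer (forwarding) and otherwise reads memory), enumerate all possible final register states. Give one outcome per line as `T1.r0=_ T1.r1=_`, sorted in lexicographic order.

T1.r0=0 T1.r1=0
T1.r0=0 T1.r1=2
T1.r0=1 T1.r1=0
T1.r0=1 T1.r1=2

outcome vector order: (T1.r0,T1.r1)
|TSO outcomes| = 4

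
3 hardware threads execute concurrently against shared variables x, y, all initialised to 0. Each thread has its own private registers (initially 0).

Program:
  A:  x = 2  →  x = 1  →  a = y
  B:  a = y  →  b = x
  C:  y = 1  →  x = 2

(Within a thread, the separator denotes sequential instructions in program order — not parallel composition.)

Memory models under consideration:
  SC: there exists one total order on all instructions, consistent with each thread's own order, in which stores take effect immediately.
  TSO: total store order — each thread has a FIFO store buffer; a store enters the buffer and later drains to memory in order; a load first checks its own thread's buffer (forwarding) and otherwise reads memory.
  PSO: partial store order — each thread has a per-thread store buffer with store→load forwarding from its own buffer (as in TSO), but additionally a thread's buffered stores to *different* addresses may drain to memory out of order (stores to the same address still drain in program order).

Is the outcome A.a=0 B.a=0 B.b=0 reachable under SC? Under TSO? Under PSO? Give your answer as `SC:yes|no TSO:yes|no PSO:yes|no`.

SC:yes TSO:yes PSO:yes

outcome vector order: (A.a,B.a,B.b)
SC (11): 0/0/0, 0/0/1, 0/0/2, 0/1/1, 0/1/2, 1/0/0, 1/0/1, 1/0/2, 1/1/0, 1/1/1, 1/1/2
TSO (12): 0/0/0, 0/0/1, 0/0/2, 0/1/0, 0/1/1, 0/1/2, 1/0/0, 1/0/1, 1/0/2, 1/1/0, 1/1/1, 1/1/2
PSO (12): 0/0/0, 0/0/1, 0/0/2, 0/1/0, 0/1/1, 0/1/2, 1/0/0, 1/0/1, 1/0/2, 1/1/0, 1/1/1, 1/1/2
target 0/0/0 ∈ {SC,TSO,PSO}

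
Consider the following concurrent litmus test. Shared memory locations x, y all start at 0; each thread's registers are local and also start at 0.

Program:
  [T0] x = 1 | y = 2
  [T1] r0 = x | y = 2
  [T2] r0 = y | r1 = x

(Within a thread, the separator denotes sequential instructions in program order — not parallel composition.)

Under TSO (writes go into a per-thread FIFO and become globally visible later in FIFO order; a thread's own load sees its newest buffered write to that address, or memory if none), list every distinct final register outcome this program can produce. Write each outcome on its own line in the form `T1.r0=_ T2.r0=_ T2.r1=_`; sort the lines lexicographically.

T1.r0=0 T2.r0=0 T2.r1=0
T1.r0=0 T2.r0=0 T2.r1=1
T1.r0=0 T2.r0=2 T2.r1=0
T1.r0=0 T2.r0=2 T2.r1=1
T1.r0=1 T2.r0=0 T2.r1=0
T1.r0=1 T2.r0=0 T2.r1=1
T1.r0=1 T2.r0=2 T2.r1=1

outcome vector order: (T1.r0,T2.r0,T2.r1)
|TSO outcomes| = 7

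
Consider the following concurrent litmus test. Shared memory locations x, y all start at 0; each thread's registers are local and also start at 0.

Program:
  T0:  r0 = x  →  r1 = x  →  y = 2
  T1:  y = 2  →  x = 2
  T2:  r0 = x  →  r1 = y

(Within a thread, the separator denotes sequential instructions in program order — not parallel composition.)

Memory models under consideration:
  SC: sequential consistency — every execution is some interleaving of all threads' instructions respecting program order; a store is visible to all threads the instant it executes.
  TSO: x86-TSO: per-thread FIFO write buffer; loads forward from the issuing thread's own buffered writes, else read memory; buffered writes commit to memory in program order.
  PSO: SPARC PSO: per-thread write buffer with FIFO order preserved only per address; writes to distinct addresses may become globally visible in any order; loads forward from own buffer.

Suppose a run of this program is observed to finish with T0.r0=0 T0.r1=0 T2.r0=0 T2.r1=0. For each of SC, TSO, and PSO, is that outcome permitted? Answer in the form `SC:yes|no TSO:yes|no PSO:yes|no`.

outcome vector order: (T0.r0,T0.r1,T2.r0,T2.r1)
[SC] allowed = {(0,0,0,0) (0,0,0,2) (0,0,2,2) (0,2,0,0) (0,2,0,2) (0,2,2,2) (2,2,0,0) (2,2,0,2) (2,2,2,2)}
[TSO] allowed = {(0,0,0,0) (0,0,0,2) (0,0,2,2) (0,2,0,0) (0,2,0,2) (0,2,2,2) (2,2,0,0) (2,2,0,2) (2,2,2,2)}
[PSO] allowed = {(0,0,0,0) (0,0,0,2) (0,0,2,0) (0,0,2,2) (0,2,0,0) (0,2,0,2) (0,2,2,0) (0,2,2,2) (2,2,0,0) (2,2,0,2) (2,2,2,0) (2,2,2,2)}
target (0,0,0,0) ∈ {SC,TSO,PSO}

SC:yes TSO:yes PSO:yes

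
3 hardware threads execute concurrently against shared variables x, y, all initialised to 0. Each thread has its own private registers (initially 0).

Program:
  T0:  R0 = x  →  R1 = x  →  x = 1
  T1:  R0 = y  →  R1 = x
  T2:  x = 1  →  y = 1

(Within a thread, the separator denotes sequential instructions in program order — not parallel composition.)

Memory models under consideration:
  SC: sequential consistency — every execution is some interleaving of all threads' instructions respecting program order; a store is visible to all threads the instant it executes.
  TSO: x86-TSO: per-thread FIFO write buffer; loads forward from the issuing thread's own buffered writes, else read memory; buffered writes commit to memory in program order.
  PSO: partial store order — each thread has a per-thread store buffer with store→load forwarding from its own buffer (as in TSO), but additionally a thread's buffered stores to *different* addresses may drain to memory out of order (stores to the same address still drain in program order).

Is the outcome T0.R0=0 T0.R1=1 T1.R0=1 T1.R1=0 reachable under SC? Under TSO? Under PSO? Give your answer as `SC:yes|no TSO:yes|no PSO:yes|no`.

SC:no TSO:no PSO:yes

outcome vector order: (T0.R0,T0.R1,T1.R0,T1.R1)
SC (9): (0,0,0,0), (0,0,0,1), (0,0,1,1), (0,1,0,0), (0,1,0,1), (0,1,1,1), (1,1,0,0), (1,1,0,1), (1,1,1,1)
TSO (9): (0,0,0,0), (0,0,0,1), (0,0,1,1), (0,1,0,0), (0,1,0,1), (0,1,1,1), (1,1,0,0), (1,1,0,1), (1,1,1,1)
PSO (12): (0,0,0,0), (0,0,0,1), (0,0,1,0), (0,0,1,1), (0,1,0,0), (0,1,0,1), (0,1,1,0), (0,1,1,1), (1,1,0,0), (1,1,0,1), (1,1,1,0), (1,1,1,1)
target (0,1,1,0) ∈ {PSO}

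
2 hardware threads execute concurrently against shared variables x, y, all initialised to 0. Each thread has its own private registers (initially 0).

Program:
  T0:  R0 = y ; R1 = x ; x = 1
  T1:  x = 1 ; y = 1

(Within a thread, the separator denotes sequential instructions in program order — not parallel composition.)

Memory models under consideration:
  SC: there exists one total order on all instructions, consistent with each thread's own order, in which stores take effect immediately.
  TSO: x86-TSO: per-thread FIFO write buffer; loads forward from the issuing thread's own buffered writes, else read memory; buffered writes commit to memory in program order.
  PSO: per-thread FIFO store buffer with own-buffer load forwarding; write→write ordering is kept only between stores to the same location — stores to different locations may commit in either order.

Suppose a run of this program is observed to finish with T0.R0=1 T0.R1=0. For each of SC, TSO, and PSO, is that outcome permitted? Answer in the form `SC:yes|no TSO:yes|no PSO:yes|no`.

outcome vector order: (T0.R0,T0.R1)
SC: 3 outcomes — {0/0, 0/1, 1/1}
TSO: 3 outcomes — {0/0, 0/1, 1/1}
PSO: 4 outcomes — {0/0, 0/1, 1/0, 1/1}
target 1/0 ∈ {PSO}

SC:no TSO:no PSO:yes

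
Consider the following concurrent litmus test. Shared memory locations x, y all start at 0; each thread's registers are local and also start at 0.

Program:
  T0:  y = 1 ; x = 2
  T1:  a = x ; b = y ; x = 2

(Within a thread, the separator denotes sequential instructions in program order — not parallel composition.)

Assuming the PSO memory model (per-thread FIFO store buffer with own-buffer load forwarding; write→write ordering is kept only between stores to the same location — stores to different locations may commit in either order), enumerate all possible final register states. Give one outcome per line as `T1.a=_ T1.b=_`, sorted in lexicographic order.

outcome vector order: (T1.a,T1.b)
|PSO outcomes| = 4

T1.a=0 T1.b=0
T1.a=0 T1.b=1
T1.a=2 T1.b=0
T1.a=2 T1.b=1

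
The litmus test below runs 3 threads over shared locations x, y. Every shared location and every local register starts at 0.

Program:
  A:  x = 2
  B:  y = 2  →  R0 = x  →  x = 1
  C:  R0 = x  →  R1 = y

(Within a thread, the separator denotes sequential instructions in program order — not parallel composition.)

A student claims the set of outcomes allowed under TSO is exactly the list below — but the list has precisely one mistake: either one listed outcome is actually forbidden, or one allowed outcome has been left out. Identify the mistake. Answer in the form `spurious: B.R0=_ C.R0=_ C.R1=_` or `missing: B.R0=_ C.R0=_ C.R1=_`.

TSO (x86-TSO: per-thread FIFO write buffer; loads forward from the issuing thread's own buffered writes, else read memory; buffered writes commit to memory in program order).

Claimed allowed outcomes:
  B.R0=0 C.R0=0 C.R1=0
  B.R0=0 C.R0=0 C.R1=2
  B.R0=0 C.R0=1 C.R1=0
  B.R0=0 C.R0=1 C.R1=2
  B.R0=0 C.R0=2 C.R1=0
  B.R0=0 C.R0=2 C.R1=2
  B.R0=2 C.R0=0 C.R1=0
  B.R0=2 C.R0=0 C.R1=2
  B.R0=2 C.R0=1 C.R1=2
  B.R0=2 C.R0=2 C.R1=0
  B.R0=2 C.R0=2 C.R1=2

outcome vector order: (B.R0,C.R0,C.R1)
TSO (10): (0,0,0), (0,0,2), (0,1,2), (0,2,0), (0,2,2), (2,0,0), (2,0,2), (2,1,2), (2,2,0), (2,2,2)
claimed∖TSO = {(0,1,0)}

spurious: B.R0=0 C.R0=1 C.R1=0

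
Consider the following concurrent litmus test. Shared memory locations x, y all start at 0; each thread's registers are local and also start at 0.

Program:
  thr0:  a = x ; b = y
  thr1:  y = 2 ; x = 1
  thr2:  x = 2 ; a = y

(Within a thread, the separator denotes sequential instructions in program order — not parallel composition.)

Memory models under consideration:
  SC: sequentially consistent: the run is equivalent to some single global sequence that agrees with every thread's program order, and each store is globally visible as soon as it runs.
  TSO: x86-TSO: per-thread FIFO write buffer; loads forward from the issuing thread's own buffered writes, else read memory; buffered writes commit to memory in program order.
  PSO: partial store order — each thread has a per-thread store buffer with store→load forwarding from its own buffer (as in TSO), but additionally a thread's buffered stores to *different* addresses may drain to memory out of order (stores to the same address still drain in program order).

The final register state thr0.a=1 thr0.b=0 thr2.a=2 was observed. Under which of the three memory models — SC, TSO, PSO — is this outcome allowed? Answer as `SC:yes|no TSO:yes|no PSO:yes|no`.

outcome vector order: (thr0.a,thr0.b,thr2.a)
SC (10): <0 0 0>, <0 0 2>, <0 2 0>, <0 2 2>, <1 2 0>, <1 2 2>, <2 0 0>, <2 0 2>, <2 2 0>, <2 2 2>
TSO (10): <0 0 0>, <0 0 2>, <0 2 0>, <0 2 2>, <1 2 0>, <1 2 2>, <2 0 0>, <2 0 2>, <2 2 0>, <2 2 2>
PSO (12): <0 0 0>, <0 0 2>, <0 2 0>, <0 2 2>, <1 0 0>, <1 0 2>, <1 2 0>, <1 2 2>, <2 0 0>, <2 0 2>, <2 2 0>, <2 2 2>
target <1 0 2> ∈ {PSO}

SC:no TSO:no PSO:yes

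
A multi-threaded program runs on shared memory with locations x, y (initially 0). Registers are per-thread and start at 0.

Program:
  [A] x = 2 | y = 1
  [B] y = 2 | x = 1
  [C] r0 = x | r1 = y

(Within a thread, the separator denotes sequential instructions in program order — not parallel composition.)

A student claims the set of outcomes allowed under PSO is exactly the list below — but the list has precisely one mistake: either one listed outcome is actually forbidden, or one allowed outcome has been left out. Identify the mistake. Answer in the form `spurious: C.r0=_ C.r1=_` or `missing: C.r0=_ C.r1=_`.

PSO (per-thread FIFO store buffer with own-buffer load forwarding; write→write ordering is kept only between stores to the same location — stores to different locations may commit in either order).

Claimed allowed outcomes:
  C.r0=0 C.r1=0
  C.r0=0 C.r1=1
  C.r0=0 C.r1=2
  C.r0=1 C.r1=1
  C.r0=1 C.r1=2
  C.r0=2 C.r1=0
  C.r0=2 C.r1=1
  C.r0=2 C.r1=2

missing: C.r0=1 C.r1=0

outcome vector order: (C.r0,C.r1)
PSO: 9 outcomes — {0/0; 0/1; 0/2; 1/0; 1/1; 1/2; 2/0; 2/1; 2/2}
PSO∖claimed = {1/0}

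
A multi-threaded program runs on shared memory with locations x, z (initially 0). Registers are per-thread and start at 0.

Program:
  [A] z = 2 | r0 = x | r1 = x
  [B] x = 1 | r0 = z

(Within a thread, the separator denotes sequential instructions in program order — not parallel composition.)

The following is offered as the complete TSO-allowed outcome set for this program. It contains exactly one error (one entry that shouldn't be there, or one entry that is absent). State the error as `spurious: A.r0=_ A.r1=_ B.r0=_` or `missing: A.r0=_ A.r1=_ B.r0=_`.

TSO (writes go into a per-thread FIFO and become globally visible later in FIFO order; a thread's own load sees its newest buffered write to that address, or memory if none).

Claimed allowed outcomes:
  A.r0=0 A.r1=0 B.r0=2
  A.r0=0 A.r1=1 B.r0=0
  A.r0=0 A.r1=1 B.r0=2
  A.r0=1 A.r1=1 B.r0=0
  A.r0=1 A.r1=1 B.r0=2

outcome vector order: (A.r0,A.r1,B.r0)
TSO: 6 outcomes — {0/0/0, 0/0/2, 0/1/0, 0/1/2, 1/1/0, 1/1/2}
TSO∖claimed = {0/0/0}

missing: A.r0=0 A.r1=0 B.r0=0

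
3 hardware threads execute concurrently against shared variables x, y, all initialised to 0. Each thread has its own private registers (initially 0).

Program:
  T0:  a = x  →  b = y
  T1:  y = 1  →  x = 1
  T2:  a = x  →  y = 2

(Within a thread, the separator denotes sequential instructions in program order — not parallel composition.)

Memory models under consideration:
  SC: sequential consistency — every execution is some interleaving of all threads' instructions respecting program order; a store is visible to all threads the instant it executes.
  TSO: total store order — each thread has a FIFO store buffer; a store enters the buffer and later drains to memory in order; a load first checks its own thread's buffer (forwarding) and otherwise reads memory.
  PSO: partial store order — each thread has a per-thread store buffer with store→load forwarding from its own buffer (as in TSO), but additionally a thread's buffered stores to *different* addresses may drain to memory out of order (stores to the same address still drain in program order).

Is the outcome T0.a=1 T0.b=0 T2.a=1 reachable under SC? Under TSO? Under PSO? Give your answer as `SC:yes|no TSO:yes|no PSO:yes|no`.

outcome vector order: (T0.a,T0.b,T2.a)
SC: 10 outcomes — {<0 0 0>, <0 0 1>, <0 1 0>, <0 1 1>, <0 2 0>, <0 2 1>, <1 1 0>, <1 1 1>, <1 2 0>, <1 2 1>}
TSO: 10 outcomes — {<0 0 0>, <0 0 1>, <0 1 0>, <0 1 1>, <0 2 0>, <0 2 1>, <1 1 0>, <1 1 1>, <1 2 0>, <1 2 1>}
PSO: 12 outcomes — {<0 0 0>, <0 0 1>, <0 1 0>, <0 1 1>, <0 2 0>, <0 2 1>, <1 0 0>, <1 0 1>, <1 1 0>, <1 1 1>, <1 2 0>, <1 2 1>}
target <1 0 1> ∈ {PSO}

SC:no TSO:no PSO:yes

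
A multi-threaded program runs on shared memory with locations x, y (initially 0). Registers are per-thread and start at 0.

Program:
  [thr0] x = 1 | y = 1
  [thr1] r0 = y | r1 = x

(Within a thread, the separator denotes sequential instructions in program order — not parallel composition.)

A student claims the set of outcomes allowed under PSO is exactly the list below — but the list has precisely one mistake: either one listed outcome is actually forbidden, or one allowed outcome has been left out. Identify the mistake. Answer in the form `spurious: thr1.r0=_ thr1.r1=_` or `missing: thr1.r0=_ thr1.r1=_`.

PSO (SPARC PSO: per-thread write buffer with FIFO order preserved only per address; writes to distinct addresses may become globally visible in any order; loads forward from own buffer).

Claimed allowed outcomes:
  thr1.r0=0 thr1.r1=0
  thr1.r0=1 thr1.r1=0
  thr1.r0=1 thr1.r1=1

outcome vector order: (thr1.r0,thr1.r1)
PSO: 4 outcomes — {00 01 10 11}
PSO∖claimed = {01}

missing: thr1.r0=0 thr1.r1=1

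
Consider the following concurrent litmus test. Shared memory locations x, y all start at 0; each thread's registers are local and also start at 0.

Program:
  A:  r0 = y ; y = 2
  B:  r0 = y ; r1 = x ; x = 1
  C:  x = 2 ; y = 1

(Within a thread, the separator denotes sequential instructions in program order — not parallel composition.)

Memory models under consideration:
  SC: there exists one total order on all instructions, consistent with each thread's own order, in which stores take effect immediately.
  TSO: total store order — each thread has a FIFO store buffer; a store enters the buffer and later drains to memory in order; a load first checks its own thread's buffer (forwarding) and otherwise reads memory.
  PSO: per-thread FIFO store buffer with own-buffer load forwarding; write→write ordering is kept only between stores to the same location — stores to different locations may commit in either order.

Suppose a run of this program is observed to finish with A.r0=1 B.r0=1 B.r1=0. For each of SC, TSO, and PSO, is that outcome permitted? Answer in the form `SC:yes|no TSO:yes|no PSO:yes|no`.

SC:no TSO:no PSO:yes

outcome vector order: (A.r0,B.r0,B.r1)
under SC → 000, 002, 012, 020, 022, 100, 102, 112, 122
under TSO → 000, 002, 012, 020, 022, 100, 102, 112, 122
under PSO → 000, 002, 010, 012, 020, 022, 100, 102, 110, 112, 120, 122
target 110 ∈ {PSO}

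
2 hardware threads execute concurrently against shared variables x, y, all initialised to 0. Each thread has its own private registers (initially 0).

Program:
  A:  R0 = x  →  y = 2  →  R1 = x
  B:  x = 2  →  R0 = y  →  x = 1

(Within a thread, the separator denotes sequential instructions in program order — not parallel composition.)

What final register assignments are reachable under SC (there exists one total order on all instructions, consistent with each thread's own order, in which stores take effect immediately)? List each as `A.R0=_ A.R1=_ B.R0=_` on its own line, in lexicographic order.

A.R0=0 A.R1=0 B.R0=2
A.R0=0 A.R1=1 B.R0=0
A.R0=0 A.R1=1 B.R0=2
A.R0=0 A.R1=2 B.R0=0
A.R0=0 A.R1=2 B.R0=2
A.R0=1 A.R1=1 B.R0=0
A.R0=2 A.R1=1 B.R0=0
A.R0=2 A.R1=1 B.R0=2
A.R0=2 A.R1=2 B.R0=0
A.R0=2 A.R1=2 B.R0=2

outcome vector order: (A.R0,A.R1,B.R0)
|SC outcomes| = 10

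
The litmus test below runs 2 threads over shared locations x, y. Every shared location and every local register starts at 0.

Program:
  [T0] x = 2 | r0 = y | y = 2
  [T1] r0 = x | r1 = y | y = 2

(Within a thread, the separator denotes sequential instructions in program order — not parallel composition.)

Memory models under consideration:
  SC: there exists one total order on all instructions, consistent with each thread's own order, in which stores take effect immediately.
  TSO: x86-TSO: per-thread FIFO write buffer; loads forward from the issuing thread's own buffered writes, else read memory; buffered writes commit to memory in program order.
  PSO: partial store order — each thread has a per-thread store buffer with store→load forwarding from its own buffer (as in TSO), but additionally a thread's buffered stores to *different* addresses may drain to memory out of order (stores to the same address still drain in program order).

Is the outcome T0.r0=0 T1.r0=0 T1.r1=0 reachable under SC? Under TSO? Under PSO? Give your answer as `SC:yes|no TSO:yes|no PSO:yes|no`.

SC:yes TSO:yes PSO:yes

outcome vector order: (T0.r0,T1.r0,T1.r1)
under SC → 000, 002, 020, 022, 200, 220
under TSO → 000, 002, 020, 022, 200, 220
under PSO → 000, 002, 020, 022, 200, 220
target 000 ∈ {SC,TSO,PSO}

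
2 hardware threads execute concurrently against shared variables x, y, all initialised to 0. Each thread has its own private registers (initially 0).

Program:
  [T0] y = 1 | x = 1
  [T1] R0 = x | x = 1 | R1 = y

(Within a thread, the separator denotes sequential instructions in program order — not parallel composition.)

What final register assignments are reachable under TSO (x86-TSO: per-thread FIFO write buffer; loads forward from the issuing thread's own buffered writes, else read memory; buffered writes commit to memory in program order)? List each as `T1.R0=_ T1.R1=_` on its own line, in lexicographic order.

T1.R0=0 T1.R1=0
T1.R0=0 T1.R1=1
T1.R0=1 T1.R1=1

outcome vector order: (T1.R0,T1.R1)
|TSO outcomes| = 3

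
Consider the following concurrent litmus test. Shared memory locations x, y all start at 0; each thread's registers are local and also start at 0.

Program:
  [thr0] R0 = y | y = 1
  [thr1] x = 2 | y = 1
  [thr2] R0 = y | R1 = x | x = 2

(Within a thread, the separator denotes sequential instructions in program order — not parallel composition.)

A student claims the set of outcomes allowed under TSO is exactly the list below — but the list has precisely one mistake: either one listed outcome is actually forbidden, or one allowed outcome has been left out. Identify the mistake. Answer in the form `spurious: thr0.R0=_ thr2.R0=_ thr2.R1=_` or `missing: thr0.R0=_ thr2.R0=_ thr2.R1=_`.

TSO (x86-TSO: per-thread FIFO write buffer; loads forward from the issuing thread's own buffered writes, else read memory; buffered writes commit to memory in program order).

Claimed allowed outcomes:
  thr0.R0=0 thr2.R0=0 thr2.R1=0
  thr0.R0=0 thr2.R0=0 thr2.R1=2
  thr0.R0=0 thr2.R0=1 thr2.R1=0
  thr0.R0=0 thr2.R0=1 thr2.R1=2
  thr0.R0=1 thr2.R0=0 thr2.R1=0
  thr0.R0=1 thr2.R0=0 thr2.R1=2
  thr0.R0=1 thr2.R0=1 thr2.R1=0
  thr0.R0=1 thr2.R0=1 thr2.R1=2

outcome vector order: (thr0.R0,thr2.R0,thr2.R1)
under TSO → (0,0,0); (0,0,2); (0,1,0); (0,1,2); (1,0,0); (1,0,2); (1,1,2)
claimed∖TSO = {(1,1,0)}

spurious: thr0.R0=1 thr2.R0=1 thr2.R1=0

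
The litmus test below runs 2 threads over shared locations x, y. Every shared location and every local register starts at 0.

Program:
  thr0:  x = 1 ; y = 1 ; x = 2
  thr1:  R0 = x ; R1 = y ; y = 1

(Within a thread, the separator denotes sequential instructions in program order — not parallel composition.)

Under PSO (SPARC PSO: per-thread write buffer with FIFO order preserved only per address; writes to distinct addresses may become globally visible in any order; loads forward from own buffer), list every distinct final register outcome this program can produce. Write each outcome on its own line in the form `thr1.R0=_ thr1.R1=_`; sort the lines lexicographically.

outcome vector order: (thr1.R0,thr1.R1)
|PSO outcomes| = 6

thr1.R0=0 thr1.R1=0
thr1.R0=0 thr1.R1=1
thr1.R0=1 thr1.R1=0
thr1.R0=1 thr1.R1=1
thr1.R0=2 thr1.R1=0
thr1.R0=2 thr1.R1=1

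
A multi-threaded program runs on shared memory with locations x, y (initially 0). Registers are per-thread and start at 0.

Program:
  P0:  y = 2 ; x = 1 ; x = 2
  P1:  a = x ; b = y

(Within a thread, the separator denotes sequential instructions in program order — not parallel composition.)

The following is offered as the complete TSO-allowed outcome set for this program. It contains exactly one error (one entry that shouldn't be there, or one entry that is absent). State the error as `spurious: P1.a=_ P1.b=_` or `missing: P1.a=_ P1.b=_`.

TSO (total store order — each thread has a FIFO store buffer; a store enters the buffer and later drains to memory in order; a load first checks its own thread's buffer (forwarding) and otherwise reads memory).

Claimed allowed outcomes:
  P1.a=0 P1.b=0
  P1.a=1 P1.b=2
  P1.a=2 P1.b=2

missing: P1.a=0 P1.b=2

outcome vector order: (P1.a,P1.b)
[TSO] allowed = {0/0 0/2 1/2 2/2}
TSO∖claimed = {0/2}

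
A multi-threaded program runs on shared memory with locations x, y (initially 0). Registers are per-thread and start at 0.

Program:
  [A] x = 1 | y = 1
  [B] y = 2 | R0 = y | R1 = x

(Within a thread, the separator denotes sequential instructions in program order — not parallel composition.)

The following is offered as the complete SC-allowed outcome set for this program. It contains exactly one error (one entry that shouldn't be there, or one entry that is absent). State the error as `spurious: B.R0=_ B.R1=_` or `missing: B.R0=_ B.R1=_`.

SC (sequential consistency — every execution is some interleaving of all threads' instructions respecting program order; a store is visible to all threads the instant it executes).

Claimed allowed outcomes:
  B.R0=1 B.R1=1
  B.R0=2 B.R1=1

missing: B.R0=2 B.R1=0

outcome vector order: (B.R0,B.R1)
[SC] allowed = {11 20 21}
SC∖claimed = {20}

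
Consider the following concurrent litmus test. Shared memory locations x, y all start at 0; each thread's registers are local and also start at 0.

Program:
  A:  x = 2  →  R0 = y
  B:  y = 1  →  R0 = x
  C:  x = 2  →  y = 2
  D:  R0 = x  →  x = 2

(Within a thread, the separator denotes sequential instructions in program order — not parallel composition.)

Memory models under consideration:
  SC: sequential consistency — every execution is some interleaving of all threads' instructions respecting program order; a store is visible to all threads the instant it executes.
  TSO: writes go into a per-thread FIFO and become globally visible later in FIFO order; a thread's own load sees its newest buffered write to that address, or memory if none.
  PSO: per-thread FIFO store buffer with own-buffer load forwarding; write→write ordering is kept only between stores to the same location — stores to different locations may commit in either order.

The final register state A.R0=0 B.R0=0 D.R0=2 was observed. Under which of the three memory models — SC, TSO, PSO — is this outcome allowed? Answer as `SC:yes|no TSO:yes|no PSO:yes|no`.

SC:no TSO:yes PSO:yes

outcome vector order: (A.R0,B.R0,D.R0)
under SC → <0 2 0>, <0 2 2>, <1 0 0>, <1 0 2>, <1 2 0>, <1 2 2>, <2 0 0>, <2 0 2>, <2 2 0>, <2 2 2>
under TSO → <0 0 0>, <0 0 2>, <0 2 0>, <0 2 2>, <1 0 0>, <1 0 2>, <1 2 0>, <1 2 2>, <2 0 0>, <2 0 2>, <2 2 0>, <2 2 2>
under PSO → <0 0 0>, <0 0 2>, <0 2 0>, <0 2 2>, <1 0 0>, <1 0 2>, <1 2 0>, <1 2 2>, <2 0 0>, <2 0 2>, <2 2 0>, <2 2 2>
target <0 0 2> ∈ {TSO,PSO}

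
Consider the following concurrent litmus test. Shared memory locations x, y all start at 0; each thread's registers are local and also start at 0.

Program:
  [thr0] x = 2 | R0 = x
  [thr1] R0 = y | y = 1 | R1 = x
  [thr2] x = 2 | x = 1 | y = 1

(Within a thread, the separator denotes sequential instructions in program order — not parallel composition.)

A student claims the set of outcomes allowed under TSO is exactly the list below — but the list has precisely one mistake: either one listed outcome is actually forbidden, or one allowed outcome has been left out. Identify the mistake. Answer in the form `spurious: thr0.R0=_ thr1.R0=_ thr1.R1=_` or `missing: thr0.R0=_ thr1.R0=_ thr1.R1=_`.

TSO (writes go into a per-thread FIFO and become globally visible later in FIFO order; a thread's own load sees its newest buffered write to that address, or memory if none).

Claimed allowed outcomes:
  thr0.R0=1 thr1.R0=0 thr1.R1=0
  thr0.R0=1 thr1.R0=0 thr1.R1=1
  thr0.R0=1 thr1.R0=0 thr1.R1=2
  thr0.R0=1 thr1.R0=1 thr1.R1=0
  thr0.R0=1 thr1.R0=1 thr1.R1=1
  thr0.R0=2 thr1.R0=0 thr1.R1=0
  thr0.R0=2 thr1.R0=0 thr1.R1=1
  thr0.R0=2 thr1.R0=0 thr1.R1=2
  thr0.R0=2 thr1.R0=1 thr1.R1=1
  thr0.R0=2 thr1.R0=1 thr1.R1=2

spurious: thr0.R0=1 thr1.R0=1 thr1.R1=0

outcome vector order: (thr0.R0,thr1.R0,thr1.R1)
under TSO → 100 101 102 111 200 201 202 211 212
claimed∖TSO = {110}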